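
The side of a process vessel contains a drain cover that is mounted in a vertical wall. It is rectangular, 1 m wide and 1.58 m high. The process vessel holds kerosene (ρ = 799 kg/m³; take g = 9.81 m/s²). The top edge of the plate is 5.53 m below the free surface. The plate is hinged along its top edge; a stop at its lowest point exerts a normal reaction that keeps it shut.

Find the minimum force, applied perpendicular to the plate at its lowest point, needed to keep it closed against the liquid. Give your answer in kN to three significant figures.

P ≈ 40.8 kN

γ = ρg = 799 × 9.81 / 1000 = 7.83819 kN/m³.
The centroid lies 1.58/2 = 0.79 m below the top edge, so the centroid depth is h_c = 5.53 + 0.79 = 6.32 m.
A = 1 × 1.58 = 1.58 m².
Resultant F = γ·h_c·A = 7.83819 × 6.32 × 1.58 = 78.269 kN.
I_c = b·h³/12 = 1 × 1.58³/12 = 0.328693 m⁴.
Centre of pressure: y_p = y_c + I_c/(y_c·A) = 6.32 + 0.328693/(6.32 × 1.58) = 6.32 + 0.0329167 = 6.35292 m along the plane.
The resultant acts 0.79 + 0.0329167 = 0.822917 m (along the plate) below the hinge at the top edge, so the moment about the hinge is M = F × 0.822917 = 78.269 × 0.822917 = 64.4089 kN·m.
A normal force at the bottom, 1.58 m from the hinge, must supply this moment: P = 64.4089/1.58 = 40.7651 kN.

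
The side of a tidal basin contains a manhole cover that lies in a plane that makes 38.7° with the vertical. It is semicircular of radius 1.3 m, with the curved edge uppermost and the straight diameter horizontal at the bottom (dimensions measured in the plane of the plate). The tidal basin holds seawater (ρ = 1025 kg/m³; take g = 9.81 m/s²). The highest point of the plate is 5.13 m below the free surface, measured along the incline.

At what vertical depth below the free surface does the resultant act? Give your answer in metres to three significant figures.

h_p = 4.60 m

γ = ρg = 1025 × 9.81 / 1000 = 10.05525 kN/m³.
The plate makes 38.7° with the vertical, i.e. θ = 90° − 38.7° = 51.3° to the horizontal. Measuring y along the incline from the free-surface line, vertical depth h = y·sinθ with sinθ = 0.780430.
The centroid lies 4r/(3π) = 0.551737 m above the diameter, so r − 4r/(3π) = 1.3 − 0.551737 = 0.748263 m below the topmost point, so y_c = 5.13 + 0.748263 = 5.87826 m and h_c = 5.87826 × 0.780430 = 4.58757 m.
A = πr²/2 = π × 1.3²/2 = 2.65465 m².
Resultant F = γ·h_c·A = 10.05525 × 4.58757 × 2.65465 = 122.457 kN.
I_c = (π/8 − 8/(9π))·r⁴ = 0.109757 × 1.3⁴ = 0.313477 m⁴.
Centre of pressure: y_p = y_c + I_c/(y_c·A) = 5.87826 + 0.313477/(5.87826 × 2.65465) = 5.87826 + 0.0200886 = 5.89835 m along the plane.
Vertically, h_p = y_p·sinθ = 5.89835 × 0.780430 = 4.60325 m.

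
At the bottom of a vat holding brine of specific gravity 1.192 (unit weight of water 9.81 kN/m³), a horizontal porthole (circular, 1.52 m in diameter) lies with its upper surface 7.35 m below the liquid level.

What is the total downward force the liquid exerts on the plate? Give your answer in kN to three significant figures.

F ≈ 156 kN

γ = 1.192 × 9.81 = 11.69352 kN/m³.
The plate is horizontal, so pressure is uniform at p = γ·h = 11.69352 × 7.35 = 85.9474 kN/m².
A = π(0.76)² = 1.81458 m².
F = p·A = 85.9474 × 1.81458 = 155.958 kN.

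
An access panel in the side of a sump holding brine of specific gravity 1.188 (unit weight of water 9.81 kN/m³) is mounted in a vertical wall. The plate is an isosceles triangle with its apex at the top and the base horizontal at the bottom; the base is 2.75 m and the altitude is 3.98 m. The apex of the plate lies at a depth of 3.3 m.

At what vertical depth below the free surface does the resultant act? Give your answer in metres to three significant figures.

h_p = 6.10 m

γ = 1.188 × 9.81 = 11.65428 kN/m³.
With the apex up, the centroid sits 2h/3 = 2 × 3.98/3 = 2.65333 m below the apex, so the centroid depth is h_c = 3.3 + 2.65333 = 5.95333 m.
A = ½ × 2.75 × 3.98 = 5.4725 m².
Resultant F = γ·h_c·A = 11.65428 × 5.95333 × 5.4725 = 379.692 kN.
I_c = b·h³/36 = 2.75 × 3.98³/36 = 4.81592 m⁴.
Centre of pressure: y_p = y_c + I_c/(y_c·A) = 5.95333 + 4.81592/(5.95333 × 5.4725) = 5.95333 + 0.14782 = 6.10115 m along the plane.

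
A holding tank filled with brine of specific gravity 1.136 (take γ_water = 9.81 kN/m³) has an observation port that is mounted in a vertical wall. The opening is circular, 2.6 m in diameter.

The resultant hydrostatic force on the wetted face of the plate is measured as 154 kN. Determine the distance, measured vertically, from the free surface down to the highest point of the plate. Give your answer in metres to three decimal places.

γ = 1.136 × 9.81 = 11.14416 kN/m³.
A = π(1.3)² = 5.30929 m².
From F = γ·h_c·A, the centroid depth is h_c = 154/(11.14416 × 5.30929) = 2.60278 m.
The centroid is at the centre, 1.3 m below the top of the plate, so the highest point sits at h_top = 2.60278 − 1.3 = 1.30278 m below the surface.

d_top ≈ 1.303 m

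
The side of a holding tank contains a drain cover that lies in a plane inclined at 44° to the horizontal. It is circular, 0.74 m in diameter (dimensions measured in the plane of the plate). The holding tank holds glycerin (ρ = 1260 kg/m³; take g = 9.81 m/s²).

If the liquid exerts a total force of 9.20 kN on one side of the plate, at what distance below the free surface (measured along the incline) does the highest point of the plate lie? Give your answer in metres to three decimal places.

γ = ρg = 1260 × 9.81 / 1000 = 12.3606 kN/m³.
A = π(0.37)² = 0.430084 m².
From F = γ·h_c·A, the centroid depth is h_c = 9.20/(12.3606 × 0.430084) = 1.73059 m.
Let θ = 44° be the plate's angle to the horizontal; measure y along the incline from where the plane meets the free surface. Vertical depth h = y·sinθ with sinθ = 0.694658.
Along the incline, y_c = h_c/sinθ = 1.73059/0.694658 = 2.49128 m.
The centroid is at the centre, 0.37 m below the top of the plate, so the highest point sits at y_top = 2.49128 − 0.37 = 2.12128 m along the incline.

y_top ≈ 2.121 m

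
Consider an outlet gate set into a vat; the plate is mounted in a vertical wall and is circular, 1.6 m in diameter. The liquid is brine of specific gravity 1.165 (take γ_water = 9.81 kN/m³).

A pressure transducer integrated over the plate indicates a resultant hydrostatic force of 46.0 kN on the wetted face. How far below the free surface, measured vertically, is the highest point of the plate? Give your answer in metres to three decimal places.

d_top ≈ 1.202 m

γ = 1.165 × 9.81 = 11.42865 kN/m³.
A = π(0.8)² = 2.01062 m².
From F = γ·h_c·A, the centroid depth is h_c = 46.0/(11.42865 × 2.01062) = 2.00186 m.
The centroid is at the centre, 0.8 m below the top of the plate, so the highest point sits at h_top = 2.00186 − 0.8 = 1.20186 m below the surface.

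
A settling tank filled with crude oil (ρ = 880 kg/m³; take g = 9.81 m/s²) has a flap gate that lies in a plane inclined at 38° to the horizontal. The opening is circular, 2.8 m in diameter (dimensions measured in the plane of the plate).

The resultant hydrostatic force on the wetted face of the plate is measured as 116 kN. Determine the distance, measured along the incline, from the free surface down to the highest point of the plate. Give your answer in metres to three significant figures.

γ = ρg = 880 × 9.81 / 1000 = 8.6328 kN/m³.
A = π(1.4)² = 6.15752 m².
From F = γ·h_c·A, the centroid depth is h_c = 116/(8.6328 × 6.15752) = 2.18223 m.
Let θ = 38° be the plate's angle to the horizontal; measure y along the incline from where the plane meets the free surface. Vertical depth h = y·sinθ with sinθ = 0.615661.
Along the incline, y_c = h_c/sinθ = 2.18223/0.615661 = 3.54453 m.
The centroid is at the centre, 1.4 m below the top of the plate, so the highest point sits at y_top = 3.54453 − 1.4 = 2.14453 m along the incline.

y_top ≈ 2.14 m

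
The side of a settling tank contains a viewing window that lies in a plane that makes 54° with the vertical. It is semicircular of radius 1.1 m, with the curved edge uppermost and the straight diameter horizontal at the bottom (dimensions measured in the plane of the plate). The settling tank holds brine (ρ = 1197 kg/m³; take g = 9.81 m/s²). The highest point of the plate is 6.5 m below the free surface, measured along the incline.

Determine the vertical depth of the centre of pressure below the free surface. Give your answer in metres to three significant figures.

h_p = 4.20 m

γ = ρg = 1197 × 9.81 / 1000 = 11.74257 kN/m³.
The plate makes 54° with the vertical, i.e. θ = 90° − 54° = 36° to the horizontal. Measuring y along the incline from the free-surface line, vertical depth h = y·sinθ with sinθ = 0.587785.
The centroid lies 4r/(3π) = 0.466854 m above the diameter, so r − 4r/(3π) = 1.1 − 0.466854 = 0.633146 m below the topmost point, so y_c = 6.5 + 0.633146 = 7.13315 m and h_c = 7.13315 × 0.587785 = 4.19276 m.
A = πr²/2 = π × 1.1²/2 = 1.90066 m².
Resultant F = γ·h_c·A = 11.74257 × 4.19276 × 1.90066 = 93.5767 kN.
I_c = (π/8 − 8/(9π))·r⁴ = 0.109757 × 1.1⁴ = 0.160695 m⁴.
Centre of pressure: y_p = y_c + I_c/(y_c·A) = 7.13315 + 0.160695/(7.13315 × 1.90066) = 7.13315 + 0.0118527 = 7.145 m along the plane.
Vertically, h_p = y_p·sinθ = 7.145 × 0.587785 = 4.19972 m.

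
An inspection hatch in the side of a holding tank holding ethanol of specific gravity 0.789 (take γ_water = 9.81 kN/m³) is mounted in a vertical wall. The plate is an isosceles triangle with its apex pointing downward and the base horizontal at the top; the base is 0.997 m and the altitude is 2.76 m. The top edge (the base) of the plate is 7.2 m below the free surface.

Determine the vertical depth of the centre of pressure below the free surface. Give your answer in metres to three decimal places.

γ = 0.789 × 9.81 = 7.74009 kN/m³.
With the apex down, the centroid sits h/3 = 2.76/3 = 0.92 m below the base (the top edge), so the centroid depth is h_c = 7.2 + 0.92 = 8.12 m.
A = ½ × 0.997 × 2.76 = 1.37586 m².
Resultant F = γ·h_c·A = 7.74009 × 8.12 × 1.37586 = 86.4722 kN.
I_c = b·h³/36 = 0.997 × 2.76³/36 = 0.582264 m⁴.
Centre of pressure: y_p = y_c + I_c/(y_c·A) = 8.12 + 0.582264/(8.12 × 1.37586) = 8.12 + 0.0521182 = 8.17212 m along the plane.

h_p = 8.172 m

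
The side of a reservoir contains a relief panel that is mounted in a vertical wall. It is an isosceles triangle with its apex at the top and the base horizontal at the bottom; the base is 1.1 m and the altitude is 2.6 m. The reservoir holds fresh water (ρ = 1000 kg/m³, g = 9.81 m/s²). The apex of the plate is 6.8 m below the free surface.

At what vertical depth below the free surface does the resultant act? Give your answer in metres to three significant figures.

h_p = 8.58 m

γ = ρg = 1000 × 9.81 = 9810 N/m³ = 9.81 kN/m³.
With the apex up, the centroid sits 2h/3 = 2 × 2.6/3 = 1.73333 m below the apex, so the centroid depth is h_c = 6.8 + 1.73333 = 8.53333 m.
A = ½ × 1.1 × 2.6 = 1.43 m².
Resultant F = γ·h_c·A = 9.81 × 8.53333 × 1.43 = 119.708 kN.
I_c = b·h³/36 = 1.1 × 2.6³/36 = 0.537044 m⁴.
Centre of pressure: y_p = y_c + I_c/(y_c·A) = 8.53333 + 0.537044/(8.53333 × 1.43) = 8.53333 + 0.0440104 = 8.57734 m along the plane.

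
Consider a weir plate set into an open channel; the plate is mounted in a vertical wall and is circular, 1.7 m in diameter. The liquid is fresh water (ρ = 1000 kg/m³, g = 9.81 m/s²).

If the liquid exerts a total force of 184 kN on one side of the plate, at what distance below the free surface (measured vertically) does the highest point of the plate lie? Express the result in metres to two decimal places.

d_top ≈ 7.41 m

γ = ρg = 1000 × 9.81 = 9810 N/m³ = 9.81 kN/m³.
A = π(0.85)² = 2.2698 m².
From F = γ·h_c·A, the centroid depth is h_c = 184/(9.81 × 2.2698) = 8.26345 m.
The centroid is at the centre, 0.85 m below the top of the plate, so the highest point sits at h_top = 8.26345 − 0.85 = 7.41345 m below the surface.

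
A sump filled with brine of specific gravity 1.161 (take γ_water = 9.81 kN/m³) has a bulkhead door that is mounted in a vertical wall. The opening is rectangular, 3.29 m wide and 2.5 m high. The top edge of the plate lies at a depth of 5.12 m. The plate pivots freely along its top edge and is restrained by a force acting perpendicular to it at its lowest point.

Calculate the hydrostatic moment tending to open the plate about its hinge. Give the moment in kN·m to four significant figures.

γ = 1.161 × 9.81 = 11.38941 kN/m³.
The centroid lies 2.5/2 = 1.25 m below the top edge, so the centroid depth is h_c = 5.12 + 1.25 = 6.37 m.
A = 3.29 × 2.5 = 8.225 m².
Resultant F = γ·h_c·A = 11.38941 × 6.37 × 8.225 = 596.728 kN.
I_c = b·h³/12 = 3.29 × 2.5³/12 = 4.28385 m⁴.
Centre of pressure: y_p = y_c + I_c/(y_c·A) = 6.37 + 4.28385/(6.37 × 8.225) = 6.37 + 0.0817634 = 6.45176 m along the plane.
The resultant acts 1.25 + 0.0817634 = 1.33176 m (along the plate) below the hinge at the top edge, so the moment about the hinge is M = F × 1.33176 = 596.728 × 1.33176 = 794.698 kN·m.

M ≈ 794.7 kN·m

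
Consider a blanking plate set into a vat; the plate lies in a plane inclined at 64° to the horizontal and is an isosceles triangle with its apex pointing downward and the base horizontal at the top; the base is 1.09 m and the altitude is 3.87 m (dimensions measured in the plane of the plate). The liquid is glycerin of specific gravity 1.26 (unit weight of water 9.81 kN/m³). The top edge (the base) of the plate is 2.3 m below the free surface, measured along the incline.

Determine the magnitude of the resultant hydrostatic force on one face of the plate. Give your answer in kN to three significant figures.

γ = 1.26 × 9.81 = 12.3606 kN/m³.
Let θ = 64° be the plate's angle to the horizontal; measure y along the incline from where the plane meets the free surface. Vertical depth h = y·sinθ with sinθ = 0.898794.
With the apex down, the centroid sits h/3 = 3.87/3 = 1.29 m below the base (the top edge), so y_c = 2.3 + 1.29 = 3.59 m and h_c = 3.59 × 0.898794 = 3.22667 m.
A = ½ × 1.09 × 3.87 = 2.10915 m².
Resultant F = γ·h_c·A = 12.3606 × 3.22667 × 2.10915 = 84.1204 kN.

F ≈ 84.1 kN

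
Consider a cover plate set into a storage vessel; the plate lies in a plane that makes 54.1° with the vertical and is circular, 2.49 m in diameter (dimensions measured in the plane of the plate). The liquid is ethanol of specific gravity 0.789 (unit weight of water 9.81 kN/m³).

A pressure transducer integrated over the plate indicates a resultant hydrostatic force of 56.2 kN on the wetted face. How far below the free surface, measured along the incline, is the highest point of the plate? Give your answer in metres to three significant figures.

y_top ≈ 1.30 m

γ = 0.789 × 9.81 = 7.74009 kN/m³.
A = π(1.245)² = 4.86955 m².
From F = γ·h_c·A, the centroid depth is h_c = 56.2/(7.74009 × 4.86955) = 1.49108 m.
The plate makes 54.1° with the vertical, i.e. θ = 90° − 54.1° = 35.9° to the horizontal. Measuring y along the incline from the free-surface line, vertical depth h = y·sinθ with sinθ = 0.586372.
Along the incline, y_c = h_c/sinθ = 1.49108/0.586372 = 2.54289 m.
The centroid is at the centre, 1.245 m below the top of the plate, so the highest point sits at y_top = 2.54289 − 1.245 = 1.29789 m along the incline.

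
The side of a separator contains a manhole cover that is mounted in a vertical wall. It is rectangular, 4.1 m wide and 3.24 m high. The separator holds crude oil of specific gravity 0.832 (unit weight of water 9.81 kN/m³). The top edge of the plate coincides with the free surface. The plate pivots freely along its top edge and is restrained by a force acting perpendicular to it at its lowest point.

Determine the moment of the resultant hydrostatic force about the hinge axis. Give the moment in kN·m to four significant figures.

M ≈ 379.4 kN·m

γ = 0.832 × 9.81 = 8.16192 kN/m³.
The centroid lies 3.24/2 = 1.62 m below the top edge, so the centroid depth is h_c = 1.62 m.
A = 4.1 × 3.24 = 13.284 m².
Resultant F = γ·h_c·A = 8.16192 × 1.62 × 13.284 = 175.645 kN.
I_c = b·h³/12 = 4.1 × 3.24³/12 = 11.6208 m⁴.
Centre of pressure: y_p = y_c + I_c/(y_c·A) = 1.62 + 11.6208/(1.62 × 13.284) = 1.62 + 0.539998 = 2.16 m along the plane.
The resultant acts 1.62 + 0.539998 = 2.16 m (along the plate) below the hinge at the top edge, so the moment about the hinge is M = F × 2.16 = 175.645 × 2.16 = 379.393 kN·m.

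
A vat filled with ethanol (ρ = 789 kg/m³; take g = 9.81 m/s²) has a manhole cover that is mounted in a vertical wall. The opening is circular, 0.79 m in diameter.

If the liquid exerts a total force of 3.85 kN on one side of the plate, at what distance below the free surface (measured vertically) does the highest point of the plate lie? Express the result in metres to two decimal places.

γ = ρg = 789 × 9.81 / 1000 = 7.74009 kN/m³.
A = π(0.395)² = 0.490167 m².
From F = γ·h_c·A, the centroid depth is h_c = 3.85/(7.74009 × 0.490167) = 1.01478 m.
The centroid is at the centre, 0.395 m below the top of the plate, so the highest point sits at h_top = 1.01478 − 0.395 = 0.61978 m below the surface.

d_top ≈ 0.62 m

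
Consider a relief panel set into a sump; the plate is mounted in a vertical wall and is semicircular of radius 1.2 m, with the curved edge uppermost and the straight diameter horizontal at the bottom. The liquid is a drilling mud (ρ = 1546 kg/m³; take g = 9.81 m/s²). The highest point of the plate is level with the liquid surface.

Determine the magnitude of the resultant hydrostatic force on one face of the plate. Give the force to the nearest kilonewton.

F ≈ 24 kN

γ = ρg = 1546 × 9.81 / 1000 = 15.16626 kN/m³.
The centroid lies 4r/(3π) = 0.509296 m above the diameter, so r − 4r/(3π) = 1.2 − 0.509296 = 0.690704 m below the topmost point, so the centroid depth is h_c = 0.690704 m.
A = πr²/2 = π × 1.2²/2 = 2.26195 m².
Resultant F = γ·h_c·A = 15.16626 × 0.690704 × 2.26195 = 23.6948 kN.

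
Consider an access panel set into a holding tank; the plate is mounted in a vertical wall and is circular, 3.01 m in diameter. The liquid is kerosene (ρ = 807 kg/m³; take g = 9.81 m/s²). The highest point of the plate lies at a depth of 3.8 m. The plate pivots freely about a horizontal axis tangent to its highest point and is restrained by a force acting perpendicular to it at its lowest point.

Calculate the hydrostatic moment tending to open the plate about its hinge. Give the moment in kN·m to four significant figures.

γ = ρg = 807 × 9.81 / 1000 = 7.91667 kN/m³.
The centroid is at the centre, 1.505 m below the top of the plate, so the centroid depth is h_c = 3.8 + 1.505 = 5.305 m.
A = π(1.505)² = 7.11579 m².
Resultant F = γ·h_c·A = 7.91667 × 5.305 × 7.11579 = 298.848 kN.
I_c = πr⁴/4 = π × 1.505⁴/4 = 4.02936 m⁴.
Centre of pressure: y_p = y_c + I_c/(y_c·A) = 5.305 + 4.02936/(5.305 × 7.11579) = 5.305 + 0.10674 = 5.41174 m along the plane.
The resultant acts 1.505 + 0.10674 = 1.61174 m (along the plate) below the hinge at the top edge, so the moment about the hinge is M = F × 1.61174 = 298.848 × 1.61174 = 481.665 kN·m.

M ≈ 481.7 kN·m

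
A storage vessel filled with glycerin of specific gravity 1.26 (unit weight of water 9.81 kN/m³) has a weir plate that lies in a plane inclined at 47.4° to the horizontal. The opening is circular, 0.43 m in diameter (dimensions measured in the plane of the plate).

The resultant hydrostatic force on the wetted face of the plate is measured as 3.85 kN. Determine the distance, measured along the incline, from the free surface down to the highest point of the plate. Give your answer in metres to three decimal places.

y_top ≈ 2.699 m

γ = 1.26 × 9.81 = 12.3606 kN/m³.
A = π(0.215)² = 0.14522 m².
From F = γ·h_c·A, the centroid depth is h_c = 3.85/(12.3606 × 0.14522) = 2.14484 m.
Let θ = 47.4° be the plate's angle to the horizontal; measure y along the incline from where the plane meets the free surface. Vertical depth h = y·sinθ with sinθ = 0.736097.
Along the incline, y_c = h_c/sinθ = 2.14484/0.736097 = 2.9138 m.
The centroid is at the centre, 0.215 m below the top of the plate, so the highest point sits at y_top = 2.9138 − 0.215 = 2.6988 m along the incline.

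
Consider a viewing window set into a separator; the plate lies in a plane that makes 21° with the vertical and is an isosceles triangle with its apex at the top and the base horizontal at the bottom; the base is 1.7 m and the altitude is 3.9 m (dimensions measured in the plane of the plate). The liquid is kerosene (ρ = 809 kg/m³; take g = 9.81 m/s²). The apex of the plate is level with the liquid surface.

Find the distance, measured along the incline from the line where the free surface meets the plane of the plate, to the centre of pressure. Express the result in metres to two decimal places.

y_p = 2.93 m

γ = ρg = 809 × 9.81 / 1000 = 7.93629 kN/m³.
The plate makes 21° with the vertical, i.e. θ = 90° − 21° = 69° to the horizontal. Measuring y along the incline from the free-surface line, vertical depth h = y·sinθ with sinθ = 0.933580.
With the apex up, the centroid sits 2h/3 = 2 × 3.9/3 = 2.6 m below the apex, so y_c = 2.6 m and h_c = 2.6 × 0.933580 = 2.42731 m.
A = ½ × 1.7 × 3.9 = 3.315 m².
Resultant F = γ·h_c·A = 7.93629 × 2.42731 × 3.315 = 63.8596 kN.
I_c = b·h³/36 = 1.7 × 3.9³/36 = 2.80117 m⁴.
Centre of pressure: y_p = y_c + I_c/(y_c·A) = 2.6 + 2.80117/(2.6 × 3.315) = 2.6 + 0.324999 = 2.925 m along the plane.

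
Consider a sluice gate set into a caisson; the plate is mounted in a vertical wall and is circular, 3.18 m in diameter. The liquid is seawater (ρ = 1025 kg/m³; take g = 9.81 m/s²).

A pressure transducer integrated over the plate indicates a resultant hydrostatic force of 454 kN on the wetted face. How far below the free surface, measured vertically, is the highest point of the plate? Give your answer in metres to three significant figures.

d_top ≈ 4.09 m

γ = ρg = 1025 × 9.81 / 1000 = 10.05525 kN/m³.
A = π(1.59)² = 7.94226 m².
From F = γ·h_c·A, the centroid depth is h_c = 454/(10.05525 × 7.94226) = 5.68485 m.
The centroid is at the centre, 1.59 m below the top of the plate, so the highest point sits at h_top = 5.68485 − 1.59 = 4.09485 m below the surface.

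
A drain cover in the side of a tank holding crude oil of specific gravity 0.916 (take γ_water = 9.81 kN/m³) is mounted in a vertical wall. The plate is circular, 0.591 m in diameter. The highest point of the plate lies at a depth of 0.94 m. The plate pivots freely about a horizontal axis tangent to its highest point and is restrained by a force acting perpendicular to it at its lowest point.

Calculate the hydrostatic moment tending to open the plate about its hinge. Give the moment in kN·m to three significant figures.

M ≈ 0.954 kN·m

γ = 0.916 × 9.81 = 8.98596 kN/m³.
The centroid is at the centre, 0.2955 m below the top of the plate, so the centroid depth is h_c = 0.94 + 0.2955 = 1.2355 m.
A = π(0.2955)² = 0.274325 m².
Resultant F = γ·h_c·A = 8.98596 × 1.2355 × 0.274325 = 3.0456 kN.
I_c = πr⁴/4 = π × 0.2955⁴/4 = 0.00598852 m⁴.
Centre of pressure: y_p = y_c + I_c/(y_c·A) = 1.2355 + 0.00598852/(1.2355 × 0.274325) = 1.2355 + 0.017669 = 1.25317 m along the plane.
The resultant acts 0.2955 + 0.017669 = 0.313169 m (along the plate) below the hinge at the top edge, so the moment about the hinge is M = F × 0.313169 = 3.0456 × 0.313169 = 0.953788 kN·m.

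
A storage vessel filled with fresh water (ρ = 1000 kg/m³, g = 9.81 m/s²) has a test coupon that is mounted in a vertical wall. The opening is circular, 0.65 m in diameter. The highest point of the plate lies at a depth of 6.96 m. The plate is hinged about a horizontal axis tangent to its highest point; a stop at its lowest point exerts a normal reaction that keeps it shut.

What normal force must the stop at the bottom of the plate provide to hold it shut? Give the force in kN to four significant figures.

γ = ρg = 1000 × 9.81 = 9810 N/m³ = 9.81 kN/m³.
The centroid is at the centre, 0.325 m below the top of the plate, so the centroid depth is h_c = 6.96 + 0.325 = 7.285 m.
A = π(0.325)² = 0.331831 m².
Resultant F = γ·h_c·A = 9.81 × 7.285 × 0.331831 = 23.7146 kN.
I_c = πr⁴/4 = π × 0.325⁴/4 = 0.00876241 m⁴.
Centre of pressure: y_p = y_c + I_c/(y_c·A) = 7.285 + 0.00876241/(7.285 × 0.331831) = 7.285 + 0.00362474 = 7.28862 m along the plane.
The resultant acts 0.325 + 0.00362474 = 0.328625 m (along the plate) below the hinge at the top edge, so the moment about the hinge is M = F × 0.328625 = 23.7146 × 0.328625 = 7.79321 kN·m.
A normal force at the bottom, 0.65 m from the hinge, must supply this moment: P = 7.79321/0.65 = 11.9896 kN.

P ≈ 11.99 kN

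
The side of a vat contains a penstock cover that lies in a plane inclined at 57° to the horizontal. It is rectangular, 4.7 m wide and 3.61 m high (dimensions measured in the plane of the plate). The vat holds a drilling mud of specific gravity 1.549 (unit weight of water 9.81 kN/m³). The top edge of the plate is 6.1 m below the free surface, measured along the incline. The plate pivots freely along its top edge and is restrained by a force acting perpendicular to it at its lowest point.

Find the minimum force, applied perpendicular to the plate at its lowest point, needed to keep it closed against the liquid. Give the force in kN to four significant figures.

γ = 1.549 × 9.81 = 15.19569 kN/m³.
Let θ = 57° be the plate's angle to the horizontal; measure y along the incline from where the plane meets the free surface. Vertical depth h = y·sinθ with sinθ = 0.838671.
The centroid lies 3.61/2 = 1.805 m below the top edge, so y_c = 6.1 + 1.805 = 7.905 m and h_c = 7.905 × 0.838671 = 6.62969 m.
A = 4.7 × 3.61 = 16.967 m².
Resultant F = γ·h_c·A = 15.19569 × 6.62969 × 16.967 = 1709.3 kN.
I_c = b·h³/12 = 4.7 × 3.61³/12 = 18.4263 m⁴.
Centre of pressure: y_p = y_c + I_c/(y_c·A) = 7.905 + 18.4263/(7.905 × 16.967) = 7.905 + 0.137382 = 8.04238 m along the plane.
The resultant acts 1.805 + 0.137382 = 1.94238 m (along the plate) below the hinge at the top edge, so the moment about the hinge is M = F × 1.94238 = 1709.3 × 1.94238 = 3320.11 kN·m.
A normal force at the bottom, 3.61 m from the hinge, must supply this moment: P = 3320.11/3.61 = 919.698 kN.

P ≈ 919.7 kN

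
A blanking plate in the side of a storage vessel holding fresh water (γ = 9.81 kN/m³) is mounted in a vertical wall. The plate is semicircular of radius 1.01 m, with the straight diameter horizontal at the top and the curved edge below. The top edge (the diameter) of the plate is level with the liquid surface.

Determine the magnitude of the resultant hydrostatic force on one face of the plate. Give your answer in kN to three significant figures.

γ = 9.81 kN/m³.
The centroid of a semicircle lies 4r/(3π) = 0.428657 m from the diameter, here below the top edge, so the centroid depth is h_c = 0.428657 m.
A = πr²/2 = π × 1.01²/2 = 1.60237 m².
Resultant F = γ·h_c·A = 9.81 × 0.428657 × 1.60237 = 6.73817 kN.

F ≈ 6.74 kN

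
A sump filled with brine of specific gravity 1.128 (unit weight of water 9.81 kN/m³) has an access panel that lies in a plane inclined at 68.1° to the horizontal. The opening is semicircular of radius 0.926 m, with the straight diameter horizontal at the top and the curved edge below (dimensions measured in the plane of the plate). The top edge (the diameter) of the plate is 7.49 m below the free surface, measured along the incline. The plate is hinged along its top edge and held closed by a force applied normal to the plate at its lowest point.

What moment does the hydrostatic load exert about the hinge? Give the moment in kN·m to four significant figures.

M ≈ 43.67 kN·m

γ = 1.128 × 9.81 = 11.06568 kN/m³.
Let θ = 68.1° be the plate's angle to the horizontal; measure y along the incline from where the plane meets the free surface. Vertical depth h = y·sinθ with sinθ = 0.927836.
The centroid of a semicircle lies 4r/(3π) = 0.393007 m from the diameter, here below the top edge, so y_c = 7.49 + 0.393007 = 7.88301 m and h_c = 7.88301 × 0.927836 = 7.31414 m.
A = πr²/2 = π × 0.926²/2 = 1.34692 m².
Resultant F = γ·h_c·A = 11.06568 × 7.31414 × 1.34692 = 109.014 kN.
I_c = (π/8 − 8/(9π))·r⁴ = 0.109757 × 0.926⁴ = 0.0807005 m⁴.
Centre of pressure: y_p = y_c + I_c/(y_c·A) = 7.88301 + 0.0807005/(7.88301 × 1.34692) = 7.88301 + 0.0076005 = 7.89061 m along the plane.
The resultant acts 0.393007 + 0.0076005 = 0.400608 m (along the plate) below the hinge at the top edge, so the moment about the hinge is M = F × 0.400608 = 109.014 × 0.400608 = 43.6719 kN·m.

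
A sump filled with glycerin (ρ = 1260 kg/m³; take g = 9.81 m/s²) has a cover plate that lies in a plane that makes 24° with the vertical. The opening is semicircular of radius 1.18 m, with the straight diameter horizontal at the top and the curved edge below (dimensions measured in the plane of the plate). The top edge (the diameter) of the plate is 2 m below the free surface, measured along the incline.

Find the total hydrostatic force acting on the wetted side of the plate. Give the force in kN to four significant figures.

F ≈ 61.76 kN

γ = ρg = 1260 × 9.81 / 1000 = 12.3606 kN/m³.
The plate makes 24° with the vertical, i.e. θ = 90° − 24° = 66° to the horizontal. Measuring y along the incline from the free-surface line, vertical depth h = y·sinθ with sinθ = 0.913545.
The centroid of a semicircle lies 4r/(3π) = 0.500808 m from the diameter, here below the top edge, so y_c = 2 + 0.500808 = 2.50081 m and h_c = 2.50081 × 0.913545 = 2.2846 m.
A = πr²/2 = π × 1.18²/2 = 2.18718 m².
Resultant F = γ·h_c·A = 12.3606 × 2.2846 × 2.18718 = 61.7638 kN.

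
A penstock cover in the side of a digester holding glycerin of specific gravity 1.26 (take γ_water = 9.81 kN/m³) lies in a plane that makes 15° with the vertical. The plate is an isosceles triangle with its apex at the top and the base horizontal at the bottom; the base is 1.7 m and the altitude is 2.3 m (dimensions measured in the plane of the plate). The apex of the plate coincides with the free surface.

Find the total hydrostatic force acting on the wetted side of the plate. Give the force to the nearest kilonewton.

γ = 1.26 × 9.81 = 12.3606 kN/m³.
The plate makes 15° with the vertical, i.e. θ = 90° − 15° = 75° to the horizontal. Measuring y along the incline from the free-surface line, vertical depth h = y·sinθ with sinθ = 0.965926.
With the apex up, the centroid sits 2h/3 = 2 × 2.3/3 = 1.53333 m below the apex, so y_c = 1.53333 m and h_c = 1.53333 × 0.965926 = 1.48108 m.
A = ½ × 1.7 × 2.3 = 1.955 m².
Resultant F = γ·h_c·A = 12.3606 × 1.48108 × 1.955 = 35.7903 kN.

F ≈ 36 kN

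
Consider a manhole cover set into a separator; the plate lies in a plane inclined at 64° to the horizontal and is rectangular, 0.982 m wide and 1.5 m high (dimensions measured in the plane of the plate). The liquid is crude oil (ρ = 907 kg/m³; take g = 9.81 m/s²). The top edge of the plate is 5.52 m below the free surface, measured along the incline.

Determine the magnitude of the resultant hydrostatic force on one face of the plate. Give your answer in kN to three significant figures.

γ = ρg = 907 × 9.81 / 1000 = 8.89767 kN/m³.
Let θ = 64° be the plate's angle to the horizontal; measure y along the incline from where the plane meets the free surface. Vertical depth h = y·sinθ with sinθ = 0.898794.
The centroid lies 1.5/2 = 0.75 m below the top edge, so y_c = 5.52 + 0.75 = 6.27 m and h_c = 6.27 × 0.898794 = 5.63544 m.
A = 0.982 × 1.5 = 1.473 m².
Resultant F = γ·h_c·A = 8.89767 × 5.63544 × 1.473 = 73.8596 kN.

F ≈ 73.9 kN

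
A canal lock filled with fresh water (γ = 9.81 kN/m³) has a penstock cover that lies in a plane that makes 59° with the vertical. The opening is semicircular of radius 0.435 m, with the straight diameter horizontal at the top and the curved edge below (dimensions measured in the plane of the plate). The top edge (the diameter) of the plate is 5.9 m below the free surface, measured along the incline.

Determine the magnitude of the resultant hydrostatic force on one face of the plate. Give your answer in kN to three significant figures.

F ≈ 9.14 kN

γ = 9.81 kN/m³.
The plate makes 59° with the vertical, i.e. θ = 90° − 59° = 31° to the horizontal. Measuring y along the incline from the free-surface line, vertical depth h = y·sinθ with sinθ = 0.515038.
The centroid of a semicircle lies 4r/(3π) = 0.18462 m from the diameter, here below the top edge, so y_c = 5.9 + 0.18462 = 6.08462 m and h_c = 6.08462 × 0.515038 = 3.13381 m.
A = πr²/2 = π × 0.435²/2 = 0.297234 m².
Resultant F = γ·h_c·A = 9.81 × 3.13381 × 0.297234 = 9.13777 kN.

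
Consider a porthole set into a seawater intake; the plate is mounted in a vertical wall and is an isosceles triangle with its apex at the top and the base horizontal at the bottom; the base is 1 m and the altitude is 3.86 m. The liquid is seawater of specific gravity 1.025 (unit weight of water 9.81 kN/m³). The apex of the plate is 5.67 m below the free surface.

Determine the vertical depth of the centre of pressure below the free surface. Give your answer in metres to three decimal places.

h_p = 8.344 m

γ = 1.025 × 9.81 = 10.05525 kN/m³.
With the apex up, the centroid sits 2h/3 = 2 × 3.86/3 = 2.57333 m below the apex, so the centroid depth is h_c = 5.67 + 2.57333 = 8.24333 m.
A = ½ × 1 × 3.86 = 1.93 m².
Resultant F = γ·h_c·A = 10.05525 × 8.24333 × 1.93 = 159.975 kN.
I_c = b·h³/36 = 1 × 3.86³/36 = 1.59757 m⁴.
Centre of pressure: y_p = y_c + I_c/(y_c·A) = 8.24333 + 1.59757/(8.24333 × 1.93) = 8.24333 + 0.100415 = 8.34375 m along the plane.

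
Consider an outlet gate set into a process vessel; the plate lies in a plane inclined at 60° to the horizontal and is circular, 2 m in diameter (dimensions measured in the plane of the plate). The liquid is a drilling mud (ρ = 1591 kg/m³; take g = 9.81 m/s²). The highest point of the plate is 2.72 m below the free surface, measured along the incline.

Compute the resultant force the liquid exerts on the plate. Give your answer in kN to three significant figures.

γ = ρg = 1591 × 9.81 / 1000 = 15.60771 kN/m³.
Let θ = 60° be the plate's angle to the horizontal; measure y along the incline from where the plane meets the free surface. Vertical depth h = y·sinθ with sinθ = 0.866025.
The centroid is at the centre, 1 m below the top of the plate, so y_c = 2.72 + 1 = 3.72 m and h_c = 3.72 × 0.866025 = 3.22161 m.
A = π(1)² = 3.14159 m².
Resultant F = γ·h_c·A = 15.60771 × 3.22161 × 3.14159 = 157.965 kN.

F ≈ 158 kN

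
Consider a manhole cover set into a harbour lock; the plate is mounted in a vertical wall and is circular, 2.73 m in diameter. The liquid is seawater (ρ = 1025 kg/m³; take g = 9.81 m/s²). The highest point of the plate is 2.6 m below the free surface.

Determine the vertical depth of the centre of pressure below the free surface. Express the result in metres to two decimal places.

γ = ρg = 1025 × 9.81 / 1000 = 10.05525 kN/m³.
The centroid is at the centre, 1.365 m below the top of the plate, so the centroid depth is h_c = 2.6 + 1.365 = 3.965 m.
A = π(1.365)² = 5.85349 m².
Resultant F = γ·h_c·A = 10.05525 × 3.965 × 5.85349 = 233.373 kN.
I_c = πr⁴/4 = π × 1.365⁴/4 = 2.72659 m⁴.
Centre of pressure: y_p = y_c + I_c/(y_c·A) = 3.965 + 2.72659/(3.965 × 5.85349) = 3.965 + 0.117479 = 4.08248 m along the plane.

h_p = 4.08 m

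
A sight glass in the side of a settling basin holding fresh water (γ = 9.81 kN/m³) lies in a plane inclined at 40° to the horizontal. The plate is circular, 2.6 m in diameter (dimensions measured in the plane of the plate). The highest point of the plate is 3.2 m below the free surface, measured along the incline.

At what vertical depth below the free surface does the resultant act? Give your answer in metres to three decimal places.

γ = 9.81 kN/m³.
Let θ = 40° be the plate's angle to the horizontal; measure y along the incline from where the plane meets the free surface. Vertical depth h = y·sinθ with sinθ = 0.642788.
The centroid is at the centre, 1.3 m below the top of the plate, so y_c = 3.2 + 1.3 = 4.5 m and h_c = 4.5 × 0.642788 = 2.89255 m.
A = π(1.3)² = 5.30929 m².
Resultant F = γ·h_c·A = 9.81 × 2.89255 × 5.30929 = 150.656 kN.
I_c = πr⁴/4 = π × 1.3⁴/4 = 2.24318 m⁴.
Centre of pressure: y_p = y_c + I_c/(y_c·A) = 4.5 + 2.24318/(4.5 × 5.30929) = 4.5 + 0.0938891 = 4.59389 m along the plane.
Vertically, h_p = y_p·sinθ = 4.59389 × 0.642788 = 2.9529 m.

h_p = 2.953 m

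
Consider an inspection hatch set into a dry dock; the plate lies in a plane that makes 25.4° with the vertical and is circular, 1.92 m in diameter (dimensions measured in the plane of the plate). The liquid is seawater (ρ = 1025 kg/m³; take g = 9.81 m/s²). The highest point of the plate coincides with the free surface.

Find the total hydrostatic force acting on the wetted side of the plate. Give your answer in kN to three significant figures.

γ = ρg = 1025 × 9.81 / 1000 = 10.05525 kN/m³.
The plate makes 25.4° with the vertical, i.e. θ = 90° − 25.4° = 64.6° to the horizontal. Measuring y along the incline from the free-surface line, vertical depth h = y·sinθ with sinθ = 0.903335.
The centroid is at the centre, 0.96 m below the top of the plate, so y_c = 0.96 m and h_c = 0.96 × 0.903335 = 0.867202 m.
A = π(0.96)² = 2.89529 m².
Resultant F = γ·h_c·A = 10.05525 × 0.867202 × 2.89529 = 25.2467 kN.

F ≈ 25.2 kN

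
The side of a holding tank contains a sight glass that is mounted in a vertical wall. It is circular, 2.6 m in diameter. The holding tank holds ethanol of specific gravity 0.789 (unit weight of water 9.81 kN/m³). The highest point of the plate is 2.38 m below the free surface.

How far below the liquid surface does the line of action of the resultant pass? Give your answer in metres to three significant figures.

γ = 0.789 × 9.81 = 7.74009 kN/m³.
The centroid is at the centre, 1.3 m below the top of the plate, so the centroid depth is h_c = 2.38 + 1.3 = 3.68 m.
A = π(1.3)² = 5.30929 m².
Resultant F = γ·h_c·A = 7.74009 × 3.68 × 5.30929 = 151.227 kN.
I_c = πr⁴/4 = π × 1.3⁴/4 = 2.24318 m⁴.
Centre of pressure: y_p = y_c + I_c/(y_c·A) = 3.68 + 2.24318/(3.68 × 5.30929) = 3.68 + 0.11481 = 3.79481 m along the plane.

h_p = 3.79 m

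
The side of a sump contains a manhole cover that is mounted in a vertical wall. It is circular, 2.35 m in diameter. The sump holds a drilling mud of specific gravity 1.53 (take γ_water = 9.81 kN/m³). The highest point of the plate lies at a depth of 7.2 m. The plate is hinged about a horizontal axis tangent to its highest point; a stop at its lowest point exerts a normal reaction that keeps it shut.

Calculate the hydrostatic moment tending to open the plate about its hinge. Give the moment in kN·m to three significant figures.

M ≈ 663 kN·m

γ = 1.53 × 9.81 = 15.0093 kN/m³.
The centroid is at the centre, 1.175 m below the top of the plate, so the centroid depth is h_c = 7.2 + 1.175 = 8.375 m.
A = π(1.175)² = 4.33736 m².
Resultant F = γ·h_c·A = 15.0093 × 8.375 × 4.33736 = 545.219 kN.
I_c = πr⁴/4 = π × 1.175⁴/4 = 1.49707 m⁴.
Centre of pressure: y_p = y_c + I_c/(y_c·A) = 8.375 + 1.49707/(8.375 × 4.33736) = 8.375 + 0.0412128 = 8.41621 m along the plane.
The resultant acts 1.175 + 0.0412128 = 1.21621 m (along the plate) below the hinge at the top edge, so the moment about the hinge is M = F × 1.21621 = 545.219 × 1.21621 = 663.101 kN·m.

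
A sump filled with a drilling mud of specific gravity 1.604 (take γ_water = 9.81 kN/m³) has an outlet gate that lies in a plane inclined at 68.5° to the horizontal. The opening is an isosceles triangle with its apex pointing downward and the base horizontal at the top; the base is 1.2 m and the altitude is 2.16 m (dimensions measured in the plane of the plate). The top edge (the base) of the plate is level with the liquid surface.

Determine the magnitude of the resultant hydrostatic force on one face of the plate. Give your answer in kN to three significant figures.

F ≈ 13.7 kN

γ = 1.604 × 9.81 = 15.73524 kN/m³.
Let θ = 68.5° be the plate's angle to the horizontal; measure y along the incline from where the plane meets the free surface. Vertical depth h = y·sinθ with sinθ = 0.930418.
With the apex down, the centroid sits h/3 = 2.16/3 = 0.72 m below the base (the top edge), so y_c = 0.72 m and h_c = 0.72 × 0.930418 = 0.669901 m.
A = ½ × 1.2 × 2.16 = 1.296 m².
Resultant F = γ·h_c·A = 15.73524 × 0.669901 × 1.296 = 13.6612 kN.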